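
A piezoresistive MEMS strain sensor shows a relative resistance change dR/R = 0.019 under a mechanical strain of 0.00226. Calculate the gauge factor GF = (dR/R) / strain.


Step 1: Identify values.
dR/R = 0.019, strain = 0.00226
Step 2: GF = (dR/R) / strain = 0.019 / 0.00226
GF = 8.4


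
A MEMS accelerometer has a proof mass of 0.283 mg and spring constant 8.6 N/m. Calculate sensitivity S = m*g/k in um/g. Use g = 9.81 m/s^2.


Step 1: Convert mass: m = 0.283 mg = 2.83e-07 kg
Step 2: S = m * g / k = 2.83e-07 * 9.81 / 8.6
Step 3: S = 3.23e-07 m/g
Step 4: Convert to um/g: S = 0.323 um/g


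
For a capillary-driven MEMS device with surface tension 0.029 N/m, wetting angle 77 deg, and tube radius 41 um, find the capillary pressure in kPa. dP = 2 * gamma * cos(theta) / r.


Step 1: cos(77 deg) = 0.225
Step 2: Convert r to m: r = 41e-6 m
Step 3: dP = 2 * 0.029 * 0.225 / 41e-6 = 318.3 Pa
Step 4: Convert Pa to kPa (divide by 1000).
dP = 0.32 kPa


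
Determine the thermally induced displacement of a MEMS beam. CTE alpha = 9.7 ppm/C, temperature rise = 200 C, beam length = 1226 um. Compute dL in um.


Step 1: Convert CTE: alpha = 9.7 ppm/C = 9.7e-6 /C
Step 2: dL = 9.7e-6 * 200 * 1226
dL = 2.3784 um


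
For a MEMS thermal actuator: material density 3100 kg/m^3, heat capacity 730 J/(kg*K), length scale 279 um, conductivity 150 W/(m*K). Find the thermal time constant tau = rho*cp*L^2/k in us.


Step 1: Convert L to m: L = 279e-6 m
Step 2: L^2 = (279e-6)^2 = 7.7841e-08 m^2
Step 3: tau = 3100 * 730 * 7.7841e-08 / 150 = 1.17436122e-03 s
Step 4: Convert to microseconds (multiply by 1e6).
tau = 1174.361 us


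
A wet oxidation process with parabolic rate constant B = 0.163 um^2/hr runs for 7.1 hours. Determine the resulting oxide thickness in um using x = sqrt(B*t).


Step 1: Compute B*t = 0.163 * 7.1 = 1.1573
Step 2: x = sqrt(1.1573)
x = 1.076 um


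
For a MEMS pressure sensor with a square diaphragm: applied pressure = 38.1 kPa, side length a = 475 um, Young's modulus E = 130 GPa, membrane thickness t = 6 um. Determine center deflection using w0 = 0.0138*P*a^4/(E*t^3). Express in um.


Step 1: Convert pressure to compatible units (E is in GPa, so P in GPa).
P = 38.1 kPa = 38.1e-6 GPa
Step 2: Compute numerator: 0.0138 * P * a^4.
a^4 = 475^4 = 50906640625
numerator = 0.0138 * 38.1e-6 * 50906640625 = 2.67657e+04
Step 3: Compute denominator: E * t^3 = 130 * 6^3 = 28080
Step 4: w0 = numerator / denominator = 2.67657e+04 / 28080 = 0.9532 um


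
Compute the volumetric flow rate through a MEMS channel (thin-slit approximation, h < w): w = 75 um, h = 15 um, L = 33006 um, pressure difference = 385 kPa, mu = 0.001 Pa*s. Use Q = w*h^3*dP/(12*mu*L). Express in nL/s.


Step 1: Convert all dimensions to SI (meters).
w = 75e-6 m, h = 15e-6 m, L = 33006e-6 m, dP = 385e3 Pa
Step 2: Q = w * h^3 * dP / (12 * mu * L)
Q = 75e-6 * (15e-6)^3 * 385e3 / (12 * 0.001 * 33006e-6) = 2.4604901e-10 m^3/s
Step 3: Convert Q from m^3/s to nL/s (1 m^3 = 1e12 nL, so multiply by 1e12).
Q = 246.049 nL/s


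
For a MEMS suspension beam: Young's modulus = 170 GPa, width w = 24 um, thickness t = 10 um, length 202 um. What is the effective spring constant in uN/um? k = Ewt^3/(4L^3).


Step 1: Convert E to consistent units (1 GPa = 1000 uN/um^2).
E = 170 GPa = 170000 uN/um^2
Step 2: Compute t^3 = 10^3 = 1000
Step 3: Compute L^3 = 202^3 = 8242408
Step 4: k = 170000 * 24 * 1000 / (4 * 8242408)
k = 123.7502 uN/um


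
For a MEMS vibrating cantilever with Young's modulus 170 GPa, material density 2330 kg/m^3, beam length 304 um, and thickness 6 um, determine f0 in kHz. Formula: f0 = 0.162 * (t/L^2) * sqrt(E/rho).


Step 1: Convert units to SI.
t_SI = 6e-6 m, L_SI = 304e-6 m
Step 2: Calculate sqrt(E/rho).
sqrt(170e9 / 2330) = 8541.74 m/s
Step 3: Compute f0.
f0 = 0.162 * 6e-6 / (304e-6)^2 * 8541.74 = 89839.1 Hz = 89.84 kHz


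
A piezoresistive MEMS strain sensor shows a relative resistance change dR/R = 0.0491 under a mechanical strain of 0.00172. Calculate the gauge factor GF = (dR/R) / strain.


Step 1: Identify values.
dR/R = 0.0491, strain = 0.00172
Step 2: GF = (dR/R) / strain = 0.0491 / 0.00172
GF = 28.5


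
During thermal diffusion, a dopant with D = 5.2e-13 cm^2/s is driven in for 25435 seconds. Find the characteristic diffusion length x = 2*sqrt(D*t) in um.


Step 1: Compute D*t = 5.2e-13 * 25435 = 1.32262e-08 cm^2
Step 2: sqrt(D*t) = 1.15e-04 cm
Step 3: x = 2 * 1.15e-04 cm = 2.3e-04 cm
Step 4: Convert to um (1 cm = 1e4 um): x = 2.3 um


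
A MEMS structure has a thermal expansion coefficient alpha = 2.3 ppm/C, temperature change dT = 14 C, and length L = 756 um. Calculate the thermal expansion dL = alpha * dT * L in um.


Step 1: Convert CTE: alpha = 2.3 ppm/C = 2.3e-6 /C
Step 2: dL = 2.3e-6 * 14 * 756
dL = 0.0243 um


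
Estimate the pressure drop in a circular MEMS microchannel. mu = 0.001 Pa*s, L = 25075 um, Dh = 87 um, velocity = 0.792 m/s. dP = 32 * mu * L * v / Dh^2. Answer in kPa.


Step 1: Convert to SI: L = 25075e-6 m, Dh = 87e-6 m
Step 2: dP = 32 * 0.001 * 25075e-6 * 0.792 / (87e-6)^2
Step 3: dP = 83961.00 Pa
Step 4: Convert to kPa: dP = 83.96 kPa


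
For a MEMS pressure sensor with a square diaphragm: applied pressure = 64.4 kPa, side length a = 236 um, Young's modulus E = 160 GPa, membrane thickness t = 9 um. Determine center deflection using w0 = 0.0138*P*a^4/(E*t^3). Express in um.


Step 1: Convert pressure to compatible units (E is in GPa, so P in GPa).
P = 64.4 kPa = 64.4e-6 GPa
Step 2: Compute numerator: 0.0138 * P * a^4.
a^4 = 236^4 = 3102044416
numerator = 0.0138 * 64.4e-6 * 3102044416 = 2.7568e+03
Step 3: Compute denominator: E * t^3 = 160 * 9^3 = 116640
Step 4: w0 = numerator / denominator = 2.7568e+03 / 116640 = 0.0236 um


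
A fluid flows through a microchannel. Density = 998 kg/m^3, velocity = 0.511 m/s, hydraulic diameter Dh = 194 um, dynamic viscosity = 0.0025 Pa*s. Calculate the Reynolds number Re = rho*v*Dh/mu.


Step 1: Convert Dh to meters: Dh = 194e-6 m
Step 2: Re = rho * v * Dh / mu
Re = 998 * 0.511 * 194e-6 / 0.0025
Re = 39.574


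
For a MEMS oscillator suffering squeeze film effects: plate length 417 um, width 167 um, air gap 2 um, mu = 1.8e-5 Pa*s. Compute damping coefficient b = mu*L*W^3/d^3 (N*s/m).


Step 1: Convert to SI.
L = 417e-6 m, W = 167e-6 m, d = 2e-6 m
Step 2: W^3 = (167e-6)^3 = 4.66e-12 m^3
Step 3: d^3 = (2e-6)^3 = 8.00e-18 m^3
Step 4: b = 1.8e-5 * 417e-6 * 4.66e-12 / 8.00e-18
b = 4.37e-03 N*s/m


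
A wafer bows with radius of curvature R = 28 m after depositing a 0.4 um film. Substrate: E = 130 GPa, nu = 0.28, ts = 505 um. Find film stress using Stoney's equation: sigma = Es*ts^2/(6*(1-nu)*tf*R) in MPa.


Step 1: Compute numerator: Es * ts^2 = 130 * 505^2 = 33153250 (GPa*um^2)
Step 2: Compute denominator (R in um): 6*(1-nu)*tf*R = 6*0.72*0.4*28e6 = 48384000.0 (um^2)
Step 3: sigma (GPa) = 33153250 / 48384000.0 = 6.85211e-01 GPa
Step 4: Convert to MPa (x1000): sigma = 685.2 MPa


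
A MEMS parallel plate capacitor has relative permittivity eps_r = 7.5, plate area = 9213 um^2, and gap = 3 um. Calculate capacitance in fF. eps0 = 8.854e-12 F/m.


Step 1: Convert area to m^2: A = 9213e-12 m^2
Step 2: Convert gap to m: d = 3e-6 m
Step 3: C = eps0 * eps_r * A / d
C = 8.854e-12 * 7.5 * 9213e-12 / 3e-6
Step 4: Convert to fF (multiply by 1e15).
C = 203.93 fF


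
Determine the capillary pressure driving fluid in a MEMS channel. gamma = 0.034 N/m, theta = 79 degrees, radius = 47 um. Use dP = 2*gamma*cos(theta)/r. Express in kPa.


Step 1: cos(79 deg) = 0.1908
Step 2: Convert r to m: r = 47e-6 m
Step 3: dP = 2 * 0.034 * 0.1908 / 47e-6 = 276.1 Pa
Step 4: Convert Pa to kPa (divide by 1000).
dP = 0.28 kPa


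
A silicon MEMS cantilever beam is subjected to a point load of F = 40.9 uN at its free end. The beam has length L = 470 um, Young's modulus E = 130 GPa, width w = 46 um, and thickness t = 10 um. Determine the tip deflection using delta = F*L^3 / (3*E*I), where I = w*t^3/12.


Step 1: Calculate the second moment of area.
I = w * t^3 / 12 = 46 * 10^3 / 12 = 3833.3333 um^4
Step 2: Convert E to consistent units (1 GPa = 1000 uN/um^2).
E = 130 GPa = 130000 uN/um^2
Step 3: Calculate tip deflection.
delta = F * L^3 / (3 * E * I)
delta = 40.9 * 470^3 / (3 * 130000 * 3833.3333)
delta = 2.8404 um


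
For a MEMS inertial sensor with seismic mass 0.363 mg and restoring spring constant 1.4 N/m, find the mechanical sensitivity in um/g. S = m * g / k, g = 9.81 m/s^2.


Step 1: Convert mass: m = 0.363 mg = 3.63e-07 kg
Step 2: S = m * g / k = 3.63e-07 * 9.81 / 1.4
Step 3: S = 2.54e-06 m/g
Step 4: Convert to um/g: S = 2.544 um/g


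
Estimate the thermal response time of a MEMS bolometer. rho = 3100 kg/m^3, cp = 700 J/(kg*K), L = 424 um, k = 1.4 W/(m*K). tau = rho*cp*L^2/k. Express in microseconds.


Step 1: Convert L to m: L = 424e-6 m
Step 2: L^2 = (424e-6)^2 = 1.79776e-07 m^2
Step 3: tau = 3100 * 700 * 1.79776e-07 / 1.4 = 2.786528e-01 s
Step 4: Convert to microseconds (multiply by 1e6).
tau = 278652.8 us


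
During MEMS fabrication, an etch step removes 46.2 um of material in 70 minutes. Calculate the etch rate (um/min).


Step 1: Etch rate = depth / time
Step 2: rate = 46.2 / 70
rate = 0.66 um/min


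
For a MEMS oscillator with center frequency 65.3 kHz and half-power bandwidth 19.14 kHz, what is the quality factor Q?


Step 1: Q = f0 / bandwidth
Step 2: Q = 65.3 / 19.14
Q = 3.4


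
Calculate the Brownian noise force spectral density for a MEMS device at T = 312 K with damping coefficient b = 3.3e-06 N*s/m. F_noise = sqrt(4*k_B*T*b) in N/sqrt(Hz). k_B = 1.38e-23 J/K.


Step 1: Compute 4 * k_B * T * b
= 4 * 1.38e-23 * 312 * 3.3e-06
= 5.6834e-26 N^2/Hz
Step 2: F_noise = sqrt(5.6834e-26)
F_noise = 2.38e-13 N/sqrt(Hz)


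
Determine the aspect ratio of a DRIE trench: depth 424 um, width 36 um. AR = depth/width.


Step 1: AR = depth / width
Step 2: AR = 424 / 36
AR = 11.8


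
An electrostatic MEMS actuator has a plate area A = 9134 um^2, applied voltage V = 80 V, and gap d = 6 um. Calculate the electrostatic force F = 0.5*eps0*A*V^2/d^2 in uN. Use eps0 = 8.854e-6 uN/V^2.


Step 1: Identify parameters.
eps0 = 8.854e-6 uN/V^2, A = 9134 um^2, V = 80 V, d = 6 um
Step 2: Compute V^2 = 80^2 = 6400
Step 3: Compute d^2 = 6^2 = 36
Step 4: F = 0.5 * 8.854e-6 * 9134 * 6400 / 36
F = 7.189 uN


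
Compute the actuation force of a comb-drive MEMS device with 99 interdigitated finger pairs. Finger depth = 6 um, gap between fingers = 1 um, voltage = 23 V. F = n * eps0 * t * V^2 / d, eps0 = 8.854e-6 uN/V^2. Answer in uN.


Step 1: Parameters: n=99, eps0=8.854e-6 uN/V^2, t=6 um, V=23 V, d=1 um
Step 2: V^2 = 529
Step 3: F = 99 * 8.854e-6 * 6 * 529 / 1
F = 2.782 uN


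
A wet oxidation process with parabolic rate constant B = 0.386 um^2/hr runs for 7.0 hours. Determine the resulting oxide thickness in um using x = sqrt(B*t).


Step 1: Compute B*t = 0.386 * 7.0 = 2.702
Step 2: x = sqrt(2.702)
x = 1.644 um


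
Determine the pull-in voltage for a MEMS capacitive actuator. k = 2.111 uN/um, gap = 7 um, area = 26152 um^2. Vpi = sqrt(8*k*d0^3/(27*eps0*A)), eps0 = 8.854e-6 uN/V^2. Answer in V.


Step 1: Compute numerator: 8 * k * d0^3 = 8 * 2.111 * 7^3 = 5792.584
Step 2: Compute denominator: 27 * eps0 * A = 27 * 8.854e-6 * 26152 = 6.251845
Step 3: Vpi = sqrt(5792.584 / 6.251845)
Vpi = 30.44 V


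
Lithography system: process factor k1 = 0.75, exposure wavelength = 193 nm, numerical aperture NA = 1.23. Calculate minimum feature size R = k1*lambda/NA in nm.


Step 1: Identify values: k1 = 0.75, lambda = 193 nm, NA = 1.23
Step 2: R = k1 * lambda / NA
R = 0.75 * 193 / 1.23
R = 117.7 nm


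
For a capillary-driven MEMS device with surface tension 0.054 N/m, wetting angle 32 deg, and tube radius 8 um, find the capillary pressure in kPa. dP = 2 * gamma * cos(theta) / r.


Step 1: cos(32 deg) = 0.848
Step 2: Convert r to m: r = 8e-6 m
Step 3: dP = 2 * 0.054 * 0.848 / 8e-6 = 11448.0 Pa
Step 4: Convert Pa to kPa (divide by 1000).
dP = 11.45 kPa


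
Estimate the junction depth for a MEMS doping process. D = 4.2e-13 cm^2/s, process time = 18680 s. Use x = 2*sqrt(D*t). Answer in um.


Step 1: Compute D*t = 4.2e-13 * 18680 = 7.8456e-09 cm^2
Step 2: sqrt(D*t) = 8.85754e-05 cm
Step 3: x = 2 * 8.85754e-05 cm = 1.771508e-04 cm
Step 4: Convert to um (1 cm = 1e4 um): x = 1.772 um


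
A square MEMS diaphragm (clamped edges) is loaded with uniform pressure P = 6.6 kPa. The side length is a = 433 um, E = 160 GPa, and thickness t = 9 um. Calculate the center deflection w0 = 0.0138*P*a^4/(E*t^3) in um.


Step 1: Convert pressure to compatible units (E is in GPa, so P in GPa).
P = 6.6 kPa = 6.6e-6 GPa
Step 2: Compute numerator: 0.0138 * P * a^4.
a^4 = 433^4 = 35152125121
numerator = 0.0138 * 6.6e-6 * 35152125121 = 3.2017e+03
Step 3: Compute denominator: E * t^3 = 160 * 9^3 = 116640
Step 4: w0 = numerator / denominator = 3.2017e+03 / 116640 = 0.0274 um


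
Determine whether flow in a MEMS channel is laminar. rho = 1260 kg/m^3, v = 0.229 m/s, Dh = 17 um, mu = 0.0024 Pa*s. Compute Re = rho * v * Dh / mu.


Step 1: Convert Dh to meters: Dh = 17e-6 m
Step 2: Re = rho * v * Dh / mu
Re = 1260 * 0.229 * 17e-6 / 0.0024
Re = 2.044
Since Re = 2.044 is below ~2300, the flow is laminar.


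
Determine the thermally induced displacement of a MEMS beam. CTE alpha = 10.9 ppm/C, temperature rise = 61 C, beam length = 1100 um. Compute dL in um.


Step 1: Convert CTE: alpha = 10.9 ppm/C = 10.9e-6 /C
Step 2: dL = 10.9e-6 * 61 * 1100
dL = 0.7314 um


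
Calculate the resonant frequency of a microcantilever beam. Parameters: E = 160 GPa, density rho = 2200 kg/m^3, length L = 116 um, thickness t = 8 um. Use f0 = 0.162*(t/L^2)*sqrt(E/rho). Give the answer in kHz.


Step 1: Convert units to SI.
t_SI = 8e-6 m, L_SI = 116e-6 m
Step 2: Calculate sqrt(E/rho).
sqrt(160e9 / 2200) = 8528.03 m/s
Step 3: Compute f0.
f0 = 0.162 * 8e-6 / (116e-6)^2 * 8528.03 = 821367.9 Hz = 821.37 kHz


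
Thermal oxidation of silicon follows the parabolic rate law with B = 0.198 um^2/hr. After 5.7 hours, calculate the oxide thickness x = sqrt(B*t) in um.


Step 1: Compute B*t = 0.198 * 5.7 = 1.1286
Step 2: x = sqrt(1.1286)
x = 1.062 um


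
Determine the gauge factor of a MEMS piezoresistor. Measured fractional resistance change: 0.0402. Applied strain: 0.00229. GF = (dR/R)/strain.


Step 1: Identify values.
dR/R = 0.0402, strain = 0.00229
Step 2: GF = (dR/R) / strain = 0.0402 / 0.00229
GF = 17.6


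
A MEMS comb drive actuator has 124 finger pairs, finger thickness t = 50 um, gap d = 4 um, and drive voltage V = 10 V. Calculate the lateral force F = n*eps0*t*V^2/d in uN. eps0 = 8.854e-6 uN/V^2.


Step 1: Parameters: n=124, eps0=8.854e-6 uN/V^2, t=50 um, V=10 V, d=4 um
Step 2: V^2 = 100
Step 3: F = 124 * 8.854e-6 * 50 * 100 / 4
F = 1.372 uN


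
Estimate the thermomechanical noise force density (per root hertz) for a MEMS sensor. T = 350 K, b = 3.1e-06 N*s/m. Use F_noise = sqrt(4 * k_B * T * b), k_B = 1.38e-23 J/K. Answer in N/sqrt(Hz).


Step 1: Compute 4 * k_B * T * b
= 4 * 1.38e-23 * 350 * 3.1e-06
= 5.9892e-26 N^2/Hz
Step 2: F_noise = sqrt(5.9892e-26)
F_noise = 2.45e-13 N/sqrt(Hz)


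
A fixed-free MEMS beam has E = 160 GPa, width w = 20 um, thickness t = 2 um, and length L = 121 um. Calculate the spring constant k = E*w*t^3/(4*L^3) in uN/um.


Step 1: Convert E to consistent units (1 GPa = 1000 uN/um^2).
E = 160 GPa = 160000 uN/um^2
Step 2: Compute t^3 = 2^3 = 8
Step 3: Compute L^3 = 121^3 = 1771561
Step 4: k = 160000 * 20 * 8 / (4 * 1771561)
k = 3.6126 uN/um


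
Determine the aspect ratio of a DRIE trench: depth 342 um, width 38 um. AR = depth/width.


Step 1: AR = depth / width
Step 2: AR = 342 / 38
AR = 9.0


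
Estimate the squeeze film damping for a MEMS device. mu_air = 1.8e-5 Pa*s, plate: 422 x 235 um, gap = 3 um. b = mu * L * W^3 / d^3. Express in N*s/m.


Step 1: Convert to SI.
L = 422e-6 m, W = 235e-6 m, d = 3e-6 m
Step 2: W^3 = (235e-6)^3 = 1.30e-11 m^3
Step 3: d^3 = (3e-6)^3 = 2.70e-17 m^3
Step 4: b = 1.8e-5 * 422e-6 * 1.30e-11 / 2.70e-17
b = 3.65e-03 N*s/m


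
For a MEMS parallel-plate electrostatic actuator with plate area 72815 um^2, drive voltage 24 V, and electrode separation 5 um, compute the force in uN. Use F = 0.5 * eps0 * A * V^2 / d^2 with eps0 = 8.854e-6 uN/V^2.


Step 1: Identify parameters.
eps0 = 8.854e-6 uN/V^2, A = 72815 um^2, V = 24 V, d = 5 um
Step 2: Compute V^2 = 24^2 = 576
Step 3: Compute d^2 = 5^2 = 25
Step 4: F = 0.5 * 8.854e-6 * 72815 * 576 / 25
F = 7.427 uN


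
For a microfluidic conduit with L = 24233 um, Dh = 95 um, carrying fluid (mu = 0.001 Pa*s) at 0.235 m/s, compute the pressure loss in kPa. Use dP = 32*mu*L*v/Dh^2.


Step 1: Convert to SI: L = 24233e-6 m, Dh = 95e-6 m
Step 2: dP = 32 * 0.001 * 24233e-6 * 0.235 / (95e-6)^2
Step 3: dP = 20191.93 Pa
Step 4: Convert to kPa: dP = 20.19 kPa


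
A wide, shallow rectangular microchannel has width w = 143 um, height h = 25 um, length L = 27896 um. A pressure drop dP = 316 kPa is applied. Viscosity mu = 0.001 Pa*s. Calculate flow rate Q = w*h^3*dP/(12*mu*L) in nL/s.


Step 1: Convert all dimensions to SI (meters).
w = 143e-6 m, h = 25e-6 m, L = 27896e-6 m, dP = 316e3 Pa
Step 2: Q = w * h^3 * dP / (12 * mu * L)
Q = 143e-6 * (25e-6)^3 * 316e3 / (12 * 0.001 * 27896e-6) = 2.1092107e-09 m^3/s
Step 3: Convert Q from m^3/s to nL/s (1 m^3 = 1e12 nL, so multiply by 1e12).
Q = 2109.211 nL/s


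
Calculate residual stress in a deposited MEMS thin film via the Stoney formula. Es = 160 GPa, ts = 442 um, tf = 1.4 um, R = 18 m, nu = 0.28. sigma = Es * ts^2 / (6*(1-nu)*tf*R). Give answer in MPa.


Step 1: Compute numerator: Es * ts^2 = 160 * 442^2 = 31258240 (GPa*um^2)
Step 2: Compute denominator (R in um): 6*(1-nu)*tf*R = 6*0.72*1.4*18e6 = 108864000.0 (um^2)
Step 3: sigma (GPa) = 31258240 / 108864000.0 = 2.87131e-01 GPa
Step 4: Convert to MPa (x1000): sigma = 287.1 MPa


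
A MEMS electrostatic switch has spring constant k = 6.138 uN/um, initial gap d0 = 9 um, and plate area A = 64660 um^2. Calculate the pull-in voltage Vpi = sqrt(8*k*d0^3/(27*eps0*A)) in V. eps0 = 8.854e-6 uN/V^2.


Step 1: Compute numerator: 8 * k * d0^3 = 8 * 6.138 * 9^3 = 35796.816
Step 2: Compute denominator: 27 * eps0 * A = 27 * 8.854e-6 * 64660 = 15.45749
Step 3: Vpi = sqrt(35796.816 / 15.45749)
Vpi = 48.12 V


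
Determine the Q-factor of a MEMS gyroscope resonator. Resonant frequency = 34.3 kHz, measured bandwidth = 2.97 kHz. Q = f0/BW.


Step 1: Q = f0 / bandwidth
Step 2: Q = 34.3 / 2.97
Q = 11.5


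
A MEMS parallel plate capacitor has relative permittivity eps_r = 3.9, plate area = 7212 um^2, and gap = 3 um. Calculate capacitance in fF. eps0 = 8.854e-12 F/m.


Step 1: Convert area to m^2: A = 7212e-12 m^2
Step 2: Convert gap to m: d = 3e-6 m
Step 3: C = eps0 * eps_r * A / d
C = 8.854e-12 * 3.9 * 7212e-12 / 3e-6
Step 4: Convert to fF (multiply by 1e15).
C = 83.01 fF


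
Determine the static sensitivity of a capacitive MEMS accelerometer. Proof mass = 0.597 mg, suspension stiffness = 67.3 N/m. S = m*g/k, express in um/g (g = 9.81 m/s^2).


Step 1: Convert mass: m = 0.597 mg = 5.97e-07 kg
Step 2: S = m * g / k = 5.97e-07 * 9.81 / 67.3
Step 3: S = 8.70e-08 m/g
Step 4: Convert to um/g: S = 0.087 um/g


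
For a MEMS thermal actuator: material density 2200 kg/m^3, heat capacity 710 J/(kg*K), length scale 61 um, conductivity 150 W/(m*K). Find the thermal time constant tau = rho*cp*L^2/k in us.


Step 1: Convert L to m: L = 61e-6 m
Step 2: L^2 = (61e-6)^2 = 3.721e-09 m^2
Step 3: tau = 2200 * 710 * 3.721e-09 / 150 = 3.874801e-05 s
Step 4: Convert to microseconds (multiply by 1e6).
tau = 38.748 us


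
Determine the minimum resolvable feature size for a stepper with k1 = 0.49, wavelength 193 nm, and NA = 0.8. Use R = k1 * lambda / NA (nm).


Step 1: Identify values: k1 = 0.49, lambda = 193 nm, NA = 0.8
Step 2: R = k1 * lambda / NA
R = 0.49 * 193 / 0.8
R = 118.2 nm


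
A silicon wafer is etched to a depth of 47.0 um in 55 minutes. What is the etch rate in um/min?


Step 1: Etch rate = depth / time
Step 2: rate = 47.0 / 55
rate = 0.855 um/min


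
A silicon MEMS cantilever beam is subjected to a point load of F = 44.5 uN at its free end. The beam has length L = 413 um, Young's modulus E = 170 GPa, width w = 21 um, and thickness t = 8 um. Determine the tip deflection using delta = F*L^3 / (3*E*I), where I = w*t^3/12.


Step 1: Calculate the second moment of area.
I = w * t^3 / 12 = 21 * 8^3 / 12 = 896.0 um^4
Step 2: Convert E to consistent units (1 GPa = 1000 uN/um^2).
E = 170 GPa = 170000 uN/um^2
Step 3: Calculate tip deflection.
delta = F * L^3 / (3 * E * I)
delta = 44.5 * 413^3 / (3 * 170000 * 896.0)
delta = 6.8601 um


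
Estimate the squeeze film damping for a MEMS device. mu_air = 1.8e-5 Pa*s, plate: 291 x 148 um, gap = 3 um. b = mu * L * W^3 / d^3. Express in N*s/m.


Step 1: Convert to SI.
L = 291e-6 m, W = 148e-6 m, d = 3e-6 m
Step 2: W^3 = (148e-6)^3 = 3.24e-12 m^3
Step 3: d^3 = (3e-6)^3 = 2.70e-17 m^3
Step 4: b = 1.8e-5 * 291e-6 * 3.24e-12 / 2.70e-17
b = 6.29e-04 N*s/m


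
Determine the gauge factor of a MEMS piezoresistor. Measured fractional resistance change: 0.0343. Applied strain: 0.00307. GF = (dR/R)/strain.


Step 1: Identify values.
dR/R = 0.0343, strain = 0.00307
Step 2: GF = (dR/R) / strain = 0.0343 / 0.00307
GF = 11.2


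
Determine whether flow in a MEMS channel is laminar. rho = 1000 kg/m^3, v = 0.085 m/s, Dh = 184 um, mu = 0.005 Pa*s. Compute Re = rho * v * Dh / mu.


Step 1: Convert Dh to meters: Dh = 184e-6 m
Step 2: Re = rho * v * Dh / mu
Re = 1000 * 0.085 * 184e-6 / 0.005
Re = 3.128
Since Re = 3.128 is below ~2300, the flow is laminar.


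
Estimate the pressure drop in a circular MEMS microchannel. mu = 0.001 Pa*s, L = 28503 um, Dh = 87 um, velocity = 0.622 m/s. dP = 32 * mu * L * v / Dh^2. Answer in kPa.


Step 1: Convert to SI: L = 28503e-6 m, Dh = 87e-6 m
Step 2: dP = 32 * 0.001 * 28503e-6 * 0.622 / (87e-6)^2
Step 3: dP = 74953.59 Pa
Step 4: Convert to kPa: dP = 74.95 kPa


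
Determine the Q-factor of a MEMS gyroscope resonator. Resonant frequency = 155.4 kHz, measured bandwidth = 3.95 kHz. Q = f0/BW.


Step 1: Q = f0 / bandwidth
Step 2: Q = 155.4 / 3.95
Q = 39.3


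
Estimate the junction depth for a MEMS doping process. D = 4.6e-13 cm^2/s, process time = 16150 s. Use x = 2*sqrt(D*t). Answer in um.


Step 1: Compute D*t = 4.6e-13 * 16150 = 7.429e-09 cm^2
Step 2: sqrt(D*t) = 8.61916e-05 cm
Step 3: x = 2 * 8.61916e-05 cm = 1.723832e-04 cm
Step 4: Convert to um (1 cm = 1e4 um): x = 1.724 um


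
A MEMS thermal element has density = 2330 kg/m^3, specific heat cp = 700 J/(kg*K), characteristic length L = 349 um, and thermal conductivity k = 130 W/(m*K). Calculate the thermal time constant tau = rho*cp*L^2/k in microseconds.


Step 1: Convert L to m: L = 349e-6 m
Step 2: L^2 = (349e-6)^2 = 1.21801e-07 m^2
Step 3: tau = 2330 * 700 * 1.21801e-07 / 130 = 1.52813408e-03 s
Step 4: Convert to microseconds (multiply by 1e6).
tau = 1528.134 us


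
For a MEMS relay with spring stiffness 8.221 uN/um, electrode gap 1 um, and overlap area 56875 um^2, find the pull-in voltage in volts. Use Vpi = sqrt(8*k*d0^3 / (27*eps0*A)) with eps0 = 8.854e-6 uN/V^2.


Step 1: Compute numerator: 8 * k * d0^3 = 8 * 8.221 * 1^3 = 65.768
Step 2: Compute denominator: 27 * eps0 * A = 27 * 8.854e-6 * 56875 = 13.596424
Step 3: Vpi = sqrt(65.768 / 13.596424)
Vpi = 2.2 V


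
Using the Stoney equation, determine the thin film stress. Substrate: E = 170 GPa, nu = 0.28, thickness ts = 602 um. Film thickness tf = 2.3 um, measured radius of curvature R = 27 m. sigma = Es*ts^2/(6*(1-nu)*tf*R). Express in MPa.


Step 1: Compute numerator: Es * ts^2 = 170 * 602^2 = 61608680 (GPa*um^2)
Step 2: Compute denominator (R in um): 6*(1-nu)*tf*R = 6*0.72*2.3*27e6 = 268272000.0 (um^2)
Step 3: sigma (GPa) = 61608680 / 268272000.0 = 2.2965e-01 GPa
Step 4: Convert to MPa (x1000): sigma = 229.7 MPa


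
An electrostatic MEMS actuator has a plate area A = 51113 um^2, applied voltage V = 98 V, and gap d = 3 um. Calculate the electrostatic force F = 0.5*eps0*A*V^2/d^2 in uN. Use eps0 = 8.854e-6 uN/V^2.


Step 1: Identify parameters.
eps0 = 8.854e-6 uN/V^2, A = 51113 um^2, V = 98 V, d = 3 um
Step 2: Compute V^2 = 98^2 = 9604
Step 3: Compute d^2 = 3^2 = 9
Step 4: F = 0.5 * 8.854e-6 * 51113 * 9604 / 9
F = 241.463 uN


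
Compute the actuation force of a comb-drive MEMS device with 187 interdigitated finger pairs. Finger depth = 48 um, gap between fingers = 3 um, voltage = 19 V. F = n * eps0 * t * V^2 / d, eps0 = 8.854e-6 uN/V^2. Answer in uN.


Step 1: Parameters: n=187, eps0=8.854e-6 uN/V^2, t=48 um, V=19 V, d=3 um
Step 2: V^2 = 361
Step 3: F = 187 * 8.854e-6 * 48 * 361 / 3
F = 9.563 uN


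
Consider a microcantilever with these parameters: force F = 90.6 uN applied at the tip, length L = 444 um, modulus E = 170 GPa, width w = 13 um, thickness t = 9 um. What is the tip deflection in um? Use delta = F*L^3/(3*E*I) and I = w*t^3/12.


Step 1: Calculate the second moment of area.
I = w * t^3 / 12 = 13 * 9^3 / 12 = 789.75 um^4
Step 2: Convert E to consistent units (1 GPa = 1000 uN/um^2).
E = 170 GPa = 170000 uN/um^2
Step 3: Calculate tip deflection.
delta = F * L^3 / (3 * E * I)
delta = 90.6 * 444^3 / (3 * 170000 * 789.75)
delta = 19.6887 um


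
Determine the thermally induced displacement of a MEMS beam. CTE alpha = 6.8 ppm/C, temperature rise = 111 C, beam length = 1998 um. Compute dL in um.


Step 1: Convert CTE: alpha = 6.8 ppm/C = 6.8e-6 /C
Step 2: dL = 6.8e-6 * 111 * 1998
dL = 1.5081 um


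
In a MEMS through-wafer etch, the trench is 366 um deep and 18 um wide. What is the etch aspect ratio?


Step 1: AR = depth / width
Step 2: AR = 366 / 18
AR = 20.3


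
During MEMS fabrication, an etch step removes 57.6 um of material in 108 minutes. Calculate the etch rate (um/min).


Step 1: Etch rate = depth / time
Step 2: rate = 57.6 / 108
rate = 0.533 um/min


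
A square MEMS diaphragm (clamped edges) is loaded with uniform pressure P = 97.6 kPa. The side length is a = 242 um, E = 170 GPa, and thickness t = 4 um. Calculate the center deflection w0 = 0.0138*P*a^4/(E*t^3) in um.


Step 1: Convert pressure to compatible units (E is in GPa, so P in GPa).
P = 97.6 kPa = 97.6e-6 GPa
Step 2: Compute numerator: 0.0138 * P * a^4.
a^4 = 242^4 = 3429742096
numerator = 0.0138 * 97.6e-6 * 3429742096 = 4.61945e+03
Step 3: Compute denominator: E * t^3 = 170 * 4^3 = 10880
Step 4: w0 = numerator / denominator = 4.61945e+03 / 10880 = 0.4246 um


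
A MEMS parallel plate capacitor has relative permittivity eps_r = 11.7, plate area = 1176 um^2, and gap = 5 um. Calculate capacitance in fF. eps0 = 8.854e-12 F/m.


Step 1: Convert area to m^2: A = 1176e-12 m^2
Step 2: Convert gap to m: d = 5e-6 m
Step 3: C = eps0 * eps_r * A / d
C = 8.854e-12 * 11.7 * 1176e-12 / 5e-6
Step 4: Convert to fF (multiply by 1e15).
C = 24.36 fF


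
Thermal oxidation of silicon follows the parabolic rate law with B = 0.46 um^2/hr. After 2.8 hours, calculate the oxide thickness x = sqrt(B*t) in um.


Step 1: Compute B*t = 0.46 * 2.8 = 1.288
Step 2: x = sqrt(1.288)
x = 1.135 um


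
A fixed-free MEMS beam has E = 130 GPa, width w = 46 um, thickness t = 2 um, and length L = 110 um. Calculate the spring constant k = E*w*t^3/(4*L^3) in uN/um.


Step 1: Convert E to consistent units (1 GPa = 1000 uN/um^2).
E = 130 GPa = 130000 uN/um^2
Step 2: Compute t^3 = 2^3 = 8
Step 3: Compute L^3 = 110^3 = 1331000
Step 4: k = 130000 * 46 * 8 / (4 * 1331000)
k = 8.9857 uN/um


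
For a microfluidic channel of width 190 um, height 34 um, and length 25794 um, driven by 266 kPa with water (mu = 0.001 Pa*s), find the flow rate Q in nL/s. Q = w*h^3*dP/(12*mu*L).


Step 1: Convert all dimensions to SI (meters).
w = 190e-6 m, h = 34e-6 m, L = 25794e-6 m, dP = 266e3 Pa
Step 2: Q = w * h^3 * dP / (12 * mu * L)
Q = 190e-6 * (34e-6)^3 * 266e3 / (12 * 0.001 * 25794e-6) = 6.41759117e-09 m^3/s
Step 3: Convert Q from m^3/s to nL/s (1 m^3 = 1e12 nL, so multiply by 1e12).
Q = 6417.591 nL/s


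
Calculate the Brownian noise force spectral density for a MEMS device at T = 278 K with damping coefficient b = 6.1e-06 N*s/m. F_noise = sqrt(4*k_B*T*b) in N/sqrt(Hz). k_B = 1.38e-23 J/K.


Step 1: Compute 4 * k_B * T * b
= 4 * 1.38e-23 * 278 * 6.1e-06
= 9.3608e-26 N^2/Hz
Step 2: F_noise = sqrt(9.3608e-26)
F_noise = 3.06e-13 N/sqrt(Hz)


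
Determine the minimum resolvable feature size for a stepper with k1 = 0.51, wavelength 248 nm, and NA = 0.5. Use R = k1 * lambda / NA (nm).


Step 1: Identify values: k1 = 0.51, lambda = 248 nm, NA = 0.5
Step 2: R = k1 * lambda / NA
R = 0.51 * 248 / 0.5
R = 253.0 nm


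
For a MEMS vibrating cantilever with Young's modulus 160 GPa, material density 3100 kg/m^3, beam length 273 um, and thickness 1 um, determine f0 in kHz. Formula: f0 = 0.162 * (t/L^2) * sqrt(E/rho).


Step 1: Convert units to SI.
t_SI = 1e-6 m, L_SI = 273e-6 m
Step 2: Calculate sqrt(E/rho).
sqrt(160e9 / 3100) = 7184.21 m/s
Step 3: Compute f0.
f0 = 0.162 * 1e-6 / (273e-6)^2 * 7184.21 = 15616.0 Hz = 15.62 kHz


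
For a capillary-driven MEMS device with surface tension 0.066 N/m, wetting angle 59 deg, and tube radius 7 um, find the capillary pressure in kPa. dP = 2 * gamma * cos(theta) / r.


Step 1: cos(59 deg) = 0.515
Step 2: Convert r to m: r = 7e-6 m
Step 3: dP = 2 * 0.066 * 0.515 / 7e-6 = 9711.4 Pa
Step 4: Convert Pa to kPa (divide by 1000).
dP = 9.71 kPa


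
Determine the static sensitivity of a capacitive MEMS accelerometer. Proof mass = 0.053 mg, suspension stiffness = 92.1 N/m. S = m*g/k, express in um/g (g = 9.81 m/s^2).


Step 1: Convert mass: m = 0.053 mg = 5.30e-08 kg
Step 2: S = m * g / k = 5.30e-08 * 9.81 / 92.1
Step 3: S = 5.65e-09 m/g
Step 4: Convert to um/g: S = 0.006 um/g


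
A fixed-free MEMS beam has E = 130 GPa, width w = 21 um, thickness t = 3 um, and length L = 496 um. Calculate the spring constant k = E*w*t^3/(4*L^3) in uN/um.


Step 1: Convert E to consistent units (1 GPa = 1000 uN/um^2).
E = 130 GPa = 130000 uN/um^2
Step 2: Compute t^3 = 3^3 = 27
Step 3: Compute L^3 = 496^3 = 122023936
Step 4: k = 130000 * 21 * 27 / (4 * 122023936)
k = 0.151 uN/um


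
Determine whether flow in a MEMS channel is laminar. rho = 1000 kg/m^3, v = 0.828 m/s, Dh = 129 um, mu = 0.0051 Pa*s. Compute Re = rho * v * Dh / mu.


Step 1: Convert Dh to meters: Dh = 129e-6 m
Step 2: Re = rho * v * Dh / mu
Re = 1000 * 0.828 * 129e-6 / 0.0051
Re = 20.944
Since Re = 20.944 is below ~2300, the flow is laminar.


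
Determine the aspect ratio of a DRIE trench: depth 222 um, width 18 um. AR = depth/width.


Step 1: AR = depth / width
Step 2: AR = 222 / 18
AR = 12.3


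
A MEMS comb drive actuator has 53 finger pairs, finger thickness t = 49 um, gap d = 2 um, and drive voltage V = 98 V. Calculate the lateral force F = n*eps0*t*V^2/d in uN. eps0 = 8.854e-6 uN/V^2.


Step 1: Parameters: n=53, eps0=8.854e-6 uN/V^2, t=49 um, V=98 V, d=2 um
Step 2: V^2 = 9604
Step 3: F = 53 * 8.854e-6 * 49 * 9604 / 2
F = 110.416 uN


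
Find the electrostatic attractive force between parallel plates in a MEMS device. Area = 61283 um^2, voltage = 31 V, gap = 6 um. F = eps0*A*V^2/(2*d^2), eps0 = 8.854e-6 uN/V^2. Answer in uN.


Step 1: Identify parameters.
eps0 = 8.854e-6 uN/V^2, A = 61283 um^2, V = 31 V, d = 6 um
Step 2: Compute V^2 = 31^2 = 961
Step 3: Compute d^2 = 6^2 = 36
Step 4: F = 0.5 * 8.854e-6 * 61283 * 961 / 36
F = 7.242 uN


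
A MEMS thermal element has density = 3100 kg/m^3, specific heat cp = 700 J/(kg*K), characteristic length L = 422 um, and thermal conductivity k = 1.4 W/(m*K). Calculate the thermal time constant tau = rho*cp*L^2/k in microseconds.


Step 1: Convert L to m: L = 422e-6 m
Step 2: L^2 = (422e-6)^2 = 1.78084e-07 m^2
Step 3: tau = 3100 * 700 * 1.78084e-07 / 1.4 = 2.760302e-01 s
Step 4: Convert to microseconds (multiply by 1e6).
tau = 276030.2 us


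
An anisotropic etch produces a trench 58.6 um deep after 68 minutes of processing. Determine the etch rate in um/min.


Step 1: Etch rate = depth / time
Step 2: rate = 58.6 / 68
rate = 0.862 um/min


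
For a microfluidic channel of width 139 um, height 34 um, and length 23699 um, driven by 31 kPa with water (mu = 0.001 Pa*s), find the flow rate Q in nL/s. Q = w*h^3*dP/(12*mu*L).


Step 1: Convert all dimensions to SI (meters).
w = 139e-6 m, h = 34e-6 m, L = 23699e-6 m, dP = 31e3 Pa
Step 2: Q = w * h^3 * dP / (12 * mu * L)
Q = 139e-6 * (34e-6)^3 * 31e3 / (12 * 0.001 * 23699e-6) = 5.9552772e-10 m^3/s
Step 3: Convert Q from m^3/s to nL/s (1 m^3 = 1e12 nL, so multiply by 1e12).
Q = 595.528 nL/s


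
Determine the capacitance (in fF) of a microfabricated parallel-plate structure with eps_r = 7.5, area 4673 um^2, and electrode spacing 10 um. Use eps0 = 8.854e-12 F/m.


Step 1: Convert area to m^2: A = 4673e-12 m^2
Step 2: Convert gap to m: d = 10e-6 m
Step 3: C = eps0 * eps_r * A / d
C = 8.854e-12 * 7.5 * 4673e-12 / 10e-6
Step 4: Convert to fF (multiply by 1e15).
C = 31.03 fF


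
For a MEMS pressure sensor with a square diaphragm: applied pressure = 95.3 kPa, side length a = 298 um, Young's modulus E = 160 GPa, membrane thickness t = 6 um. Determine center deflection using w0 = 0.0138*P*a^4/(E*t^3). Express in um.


Step 1: Convert pressure to compatible units (E is in GPa, so P in GPa).
P = 95.3 kPa = 95.3e-6 GPa
Step 2: Compute numerator: 0.0138 * P * a^4.
a^4 = 298^4 = 7886150416
numerator = 0.0138 * 95.3e-6 * 7886150416 = 1.03714e+04
Step 3: Compute denominator: E * t^3 = 160 * 6^3 = 34560
Step 4: w0 = numerator / denominator = 1.03714e+04 / 34560 = 0.3001 um


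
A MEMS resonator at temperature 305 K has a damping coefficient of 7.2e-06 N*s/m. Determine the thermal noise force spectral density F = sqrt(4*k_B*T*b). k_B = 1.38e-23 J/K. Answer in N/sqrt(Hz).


Step 1: Compute 4 * k_B * T * b
= 4 * 1.38e-23 * 305 * 7.2e-06
= 1.2122e-25 N^2/Hz
Step 2: F_noise = sqrt(1.2122e-25)
F_noise = 3.48e-13 N/sqrt(Hz)


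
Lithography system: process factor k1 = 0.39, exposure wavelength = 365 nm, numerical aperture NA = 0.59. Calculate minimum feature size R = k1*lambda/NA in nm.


Step 1: Identify values: k1 = 0.39, lambda = 365 nm, NA = 0.59
Step 2: R = k1 * lambda / NA
R = 0.39 * 365 / 0.59
R = 241.3 nm


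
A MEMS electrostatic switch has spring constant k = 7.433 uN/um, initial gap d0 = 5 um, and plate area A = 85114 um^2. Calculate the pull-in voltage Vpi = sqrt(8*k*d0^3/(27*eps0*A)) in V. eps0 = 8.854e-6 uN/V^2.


Step 1: Compute numerator: 8 * k * d0^3 = 8 * 7.433 * 5^3 = 7433.0
Step 2: Compute denominator: 27 * eps0 * A = 27 * 8.854e-6 * 85114 = 20.347183
Step 3: Vpi = sqrt(7433.0 / 20.347183)
Vpi = 19.11 V


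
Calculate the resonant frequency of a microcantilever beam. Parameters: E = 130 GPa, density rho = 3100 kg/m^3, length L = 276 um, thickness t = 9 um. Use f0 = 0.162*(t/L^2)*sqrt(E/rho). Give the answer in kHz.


Step 1: Convert units to SI.
t_SI = 9e-6 m, L_SI = 276e-6 m
Step 2: Calculate sqrt(E/rho).
sqrt(130e9 / 3100) = 6475.76 m/s
Step 3: Compute f0.
f0 = 0.162 * 9e-6 / (276e-6)^2 * 6475.76 = 123945.3 Hz = 123.95 kHz


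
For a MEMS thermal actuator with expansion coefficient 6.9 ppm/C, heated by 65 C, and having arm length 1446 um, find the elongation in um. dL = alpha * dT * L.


Step 1: Convert CTE: alpha = 6.9 ppm/C = 6.9e-6 /C
Step 2: dL = 6.9e-6 * 65 * 1446
dL = 0.6485 um


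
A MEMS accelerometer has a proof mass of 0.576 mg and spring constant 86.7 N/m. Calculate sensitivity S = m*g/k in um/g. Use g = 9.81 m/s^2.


Step 1: Convert mass: m = 0.576 mg = 5.76e-07 kg
Step 2: S = m * g / k = 5.76e-07 * 9.81 / 86.7
Step 3: S = 6.52e-08 m/g
Step 4: Convert to um/g: S = 0.065 um/g


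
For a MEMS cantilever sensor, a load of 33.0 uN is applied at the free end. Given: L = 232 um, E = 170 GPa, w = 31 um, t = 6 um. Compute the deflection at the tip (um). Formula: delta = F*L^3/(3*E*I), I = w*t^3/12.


Step 1: Calculate the second moment of area.
I = w * t^3 / 12 = 31 * 6^3 / 12 = 558.0 um^4
Step 2: Convert E to consistent units (1 GPa = 1000 uN/um^2).
E = 170 GPa = 170000 uN/um^2
Step 3: Calculate tip deflection.
delta = F * L^3 / (3 * E * I)
delta = 33.0 * 232^3 / (3 * 170000 * 558.0)
delta = 1.448 um


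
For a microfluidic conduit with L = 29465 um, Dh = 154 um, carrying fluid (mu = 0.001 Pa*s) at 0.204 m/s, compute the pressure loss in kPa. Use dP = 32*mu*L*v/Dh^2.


Step 1: Convert to SI: L = 29465e-6 m, Dh = 154e-6 m
Step 2: dP = 32 * 0.001 * 29465e-6 * 0.204 / (154e-6)^2
Step 3: dP = 8110.45 Pa
Step 4: Convert to kPa: dP = 8.11 kPa


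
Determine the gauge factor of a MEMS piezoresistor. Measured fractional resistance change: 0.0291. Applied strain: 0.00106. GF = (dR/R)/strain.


Step 1: Identify values.
dR/R = 0.0291, strain = 0.00106
Step 2: GF = (dR/R) / strain = 0.0291 / 0.00106
GF = 27.5


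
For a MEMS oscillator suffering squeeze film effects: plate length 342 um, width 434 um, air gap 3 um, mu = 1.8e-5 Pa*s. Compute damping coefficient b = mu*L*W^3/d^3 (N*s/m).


Step 1: Convert to SI.
L = 342e-6 m, W = 434e-6 m, d = 3e-6 m
Step 2: W^3 = (434e-6)^3 = 8.17e-11 m^3
Step 3: d^3 = (3e-6)^3 = 2.70e-17 m^3
Step 4: b = 1.8e-5 * 342e-6 * 8.17e-11 / 2.70e-17
b = 1.86e-02 N*s/m


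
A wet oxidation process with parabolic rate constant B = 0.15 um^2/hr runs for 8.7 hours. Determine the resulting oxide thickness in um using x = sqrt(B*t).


Step 1: Compute B*t = 0.15 * 8.7 = 1.305
Step 2: x = sqrt(1.305)
x = 1.142 um


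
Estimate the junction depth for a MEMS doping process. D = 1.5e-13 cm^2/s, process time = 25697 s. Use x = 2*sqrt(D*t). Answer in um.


Step 1: Compute D*t = 1.5e-13 * 25697 = 3.85455e-09 cm^2
Step 2: sqrt(D*t) = 6.2085e-05 cm
Step 3: x = 2 * 6.2085e-05 cm = 1.2417e-04 cm
Step 4: Convert to um (1 cm = 1e4 um): x = 1.242 um


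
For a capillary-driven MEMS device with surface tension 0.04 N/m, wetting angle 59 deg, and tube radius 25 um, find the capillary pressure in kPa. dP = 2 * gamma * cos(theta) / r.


Step 1: cos(59 deg) = 0.515
Step 2: Convert r to m: r = 25e-6 m
Step 3: dP = 2 * 0.04 * 0.515 / 25e-6 = 1648.0 Pa
Step 4: Convert Pa to kPa (divide by 1000).
dP = 1.65 kPa


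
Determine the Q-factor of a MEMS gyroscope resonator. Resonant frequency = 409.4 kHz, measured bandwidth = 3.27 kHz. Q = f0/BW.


Step 1: Q = f0 / bandwidth
Step 2: Q = 409.4 / 3.27
Q = 125.2


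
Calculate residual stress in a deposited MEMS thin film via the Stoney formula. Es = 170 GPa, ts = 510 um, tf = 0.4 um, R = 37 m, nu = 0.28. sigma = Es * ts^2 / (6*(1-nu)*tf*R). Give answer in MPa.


Step 1: Compute numerator: Es * ts^2 = 170 * 510^2 = 44217000 (GPa*um^2)
Step 2: Compute denominator (R in um): 6*(1-nu)*tf*R = 6*0.72*0.4*37e6 = 63936000.0 (um^2)
Step 3: sigma (GPa) = 44217000 / 63936000.0 = 6.91582e-01 GPa
Step 4: Convert to MPa (x1000): sigma = 691.6 MPa


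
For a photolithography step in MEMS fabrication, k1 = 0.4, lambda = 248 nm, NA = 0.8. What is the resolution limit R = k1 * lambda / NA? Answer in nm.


Step 1: Identify values: k1 = 0.4, lambda = 248 nm, NA = 0.8
Step 2: R = k1 * lambda / NA
R = 0.4 * 248 / 0.8
R = 124.0 nm


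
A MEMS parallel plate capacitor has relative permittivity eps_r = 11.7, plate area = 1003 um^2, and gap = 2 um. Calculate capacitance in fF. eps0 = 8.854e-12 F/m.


Step 1: Convert area to m^2: A = 1003e-12 m^2
Step 2: Convert gap to m: d = 2e-6 m
Step 3: C = eps0 * eps_r * A / d
C = 8.854e-12 * 11.7 * 1003e-12 / 2e-6
Step 4: Convert to fF (multiply by 1e15).
C = 51.95 fF


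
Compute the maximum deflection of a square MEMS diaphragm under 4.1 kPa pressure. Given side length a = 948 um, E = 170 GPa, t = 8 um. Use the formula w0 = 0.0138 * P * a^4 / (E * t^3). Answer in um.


Step 1: Convert pressure to compatible units (E is in GPa, so P in GPa).
P = 4.1 kPa = 4.1e-6 GPa
Step 2: Compute numerator: 0.0138 * P * a^4.
a^4 = 948^4 = 807668879616
numerator = 0.0138 * 4.1e-6 * 807668879616 = 4.5698e+04
Step 3: Compute denominator: E * t^3 = 170 * 8^3 = 87040
Step 4: w0 = numerator / denominator = 4.5698e+04 / 87040 = 0.525 um
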